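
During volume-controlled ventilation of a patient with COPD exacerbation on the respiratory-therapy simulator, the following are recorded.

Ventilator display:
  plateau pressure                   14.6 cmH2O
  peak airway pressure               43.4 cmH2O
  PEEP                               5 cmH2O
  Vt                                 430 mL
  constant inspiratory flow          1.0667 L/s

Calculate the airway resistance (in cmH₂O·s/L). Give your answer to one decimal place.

Raw = (PIP − Pplat) / flow = (43.4 − 14.6) / 1.0667 = 28.8 / 1.0667 = 26.999 cmH2O·s/L.

27.0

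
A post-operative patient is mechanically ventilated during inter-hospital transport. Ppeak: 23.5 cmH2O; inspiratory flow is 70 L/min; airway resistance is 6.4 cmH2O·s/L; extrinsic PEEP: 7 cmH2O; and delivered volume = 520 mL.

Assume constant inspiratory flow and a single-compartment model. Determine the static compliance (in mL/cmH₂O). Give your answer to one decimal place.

Flow: 70 L/min ÷ 60 = 1.1667 L/s.
Equation of motion (constant flow): PIP = Vt/C + R·V̇ + PEEP.
Vt/C = PIP − R·V̇ − PEEP = 23.5 − 6.4×1.1667 − 7 = 23.5 − 7.467 − 7 = 9.033 cmH2O.
C = Vt / 9.033 = 520 / 9.033 = 57.567 mL/cmH2O.

57.6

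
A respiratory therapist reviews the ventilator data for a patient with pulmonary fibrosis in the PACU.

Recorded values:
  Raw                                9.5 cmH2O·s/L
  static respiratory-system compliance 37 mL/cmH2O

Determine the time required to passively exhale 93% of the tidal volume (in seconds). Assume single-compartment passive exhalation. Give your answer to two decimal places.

0.93

τ = R × C = 9.5 × 37 mL/cmH2O = 9.5 × 0.037 L/cmH2O = 0.3515 s.
Exhaled fraction f = 1 − e^(−t/τ) → t = −τ·ln(1 − f) = −0.3515·ln(0.07) = 0.9347 s.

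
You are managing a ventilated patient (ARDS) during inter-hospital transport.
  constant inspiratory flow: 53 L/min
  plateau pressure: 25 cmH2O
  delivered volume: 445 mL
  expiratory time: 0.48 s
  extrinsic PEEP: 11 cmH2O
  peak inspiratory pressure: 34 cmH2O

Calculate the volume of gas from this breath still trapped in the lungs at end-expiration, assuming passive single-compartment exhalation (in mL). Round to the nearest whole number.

101

Flow: 53 L/min ÷ 60 = 0.8833 L/s.
R = (PIP − Pplat)/V̇ = (34 − 25) / 0.8833 = 9.0/0.8833 = 10.189 cmH2O·s/L.
C = Vt/(Pplat − PEEP) = 445.0 / (25 − 11) = 445.0/14.0 = 31.786 mL/cmH2O.
τ = R × C = 10.189 × 0.03179 L/cmH2O = 0.3239 s.
Fraction remaining = e^(−Te/τ) = e^(−0.48/0.3239) = 0.2272.
Trapped volume = 445.0 × 0.2272 = 101.1 mL.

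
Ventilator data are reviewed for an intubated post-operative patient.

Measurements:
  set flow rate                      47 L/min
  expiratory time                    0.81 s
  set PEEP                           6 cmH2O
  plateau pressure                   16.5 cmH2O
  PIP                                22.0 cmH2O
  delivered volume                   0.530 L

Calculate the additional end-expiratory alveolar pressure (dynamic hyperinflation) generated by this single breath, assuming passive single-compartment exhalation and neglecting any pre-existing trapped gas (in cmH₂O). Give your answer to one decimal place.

Flow: 47 L/min ÷ 60 = 0.7833 L/s.
R = (PIP − Pplat)/V̇ = (22.0 − 16.5) / 0.7833 = 5.5/0.7833 = 7.022 cmH2O·s/L.
C = Vt/(Pplat − PEEP) = 530.0 / (16.5 − 6) = 530.0/10.5 = 50.476 mL/cmH2O.
τ = R × C = 7.022 × 0.05048 L/cmH2O = 0.3545 s.
Fraction remaining = e^(−Te/τ) = e^(−0.81/0.3545) = 0.1018; trapped volume = 530.0 × 0.1018 = 53.954 mL.
Additional alveolar pressure from trapping ≈ V_trapped / C = 53.954 / 50.476 = 1.069 cmH2O.

1.1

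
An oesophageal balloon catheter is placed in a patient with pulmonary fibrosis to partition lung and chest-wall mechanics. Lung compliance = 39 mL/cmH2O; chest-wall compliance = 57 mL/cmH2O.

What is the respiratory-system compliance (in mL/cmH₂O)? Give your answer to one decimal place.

Lung and chest wall are elastances in series: 1/Crs = 1/CL + 1/Ccw.
1/Crs = 1/39 + 1/57 = 0.04318.
Crs = 23.159 mL/cmH2O.

23.2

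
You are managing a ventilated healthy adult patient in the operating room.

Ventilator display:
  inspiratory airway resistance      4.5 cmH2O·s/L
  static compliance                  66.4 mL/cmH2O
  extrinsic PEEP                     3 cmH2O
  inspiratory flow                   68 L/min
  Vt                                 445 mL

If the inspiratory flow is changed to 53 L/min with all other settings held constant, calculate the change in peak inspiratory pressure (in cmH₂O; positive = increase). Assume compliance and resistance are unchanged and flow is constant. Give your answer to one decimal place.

Flow: 68 L/min ÷ 60 = 1.1333 L/s.
New flow: 53 L/min ÷ 60 = 0.8833 L/s.
PIP = Vt/C + R·V̇ + PEEP (constant-flow equation of motion).
Only the resistive term changes: ΔPIP = R × ΔV̇ = 4.5 × (0.8833 − 1.1333) = 4.5 × -0.25 = -1.125 cmH2O.

-1.1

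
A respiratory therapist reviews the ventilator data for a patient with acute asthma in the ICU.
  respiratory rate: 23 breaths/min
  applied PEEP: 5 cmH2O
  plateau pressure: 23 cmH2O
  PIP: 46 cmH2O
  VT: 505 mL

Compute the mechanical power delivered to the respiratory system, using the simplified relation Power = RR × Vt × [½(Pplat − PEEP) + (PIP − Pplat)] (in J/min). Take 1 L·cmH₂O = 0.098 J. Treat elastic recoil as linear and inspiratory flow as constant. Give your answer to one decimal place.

Per-breath work = Vt × [½(Pplat−PEEP) + (PIP−Pplat)] = 0.505 × [0.5×18.0 + 23.0] = 0.505 × 32.0 = 16.16 L·cmH2O.
Power = 23 × 16.16 = 371.68 L·cmH2O/min.
× 0.098 J/(L·cmH2O) → 36.425 J/min.

36.4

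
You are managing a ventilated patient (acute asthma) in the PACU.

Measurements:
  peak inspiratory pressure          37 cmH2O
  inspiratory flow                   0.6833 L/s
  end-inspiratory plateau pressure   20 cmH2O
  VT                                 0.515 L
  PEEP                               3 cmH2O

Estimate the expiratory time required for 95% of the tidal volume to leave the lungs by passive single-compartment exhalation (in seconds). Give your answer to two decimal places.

2.26

R = (PIP − Pplat)/V̇ = (37 − 20) / 0.6833 = 17.0/0.6833 = 24.879 cmH2O·s/L.
C = Vt/(Pplat − PEEP) = 515.0 / (20 − 3) = 515.0/17.0 = 30.294 mL/cmH2O.
τ = R × C = 24.879 × 0.03029 L/cmH2O = 0.7536 s.
t = −τ·ln(1 − 0.95) = −0.7536·ln(0.05) = 2.258 s.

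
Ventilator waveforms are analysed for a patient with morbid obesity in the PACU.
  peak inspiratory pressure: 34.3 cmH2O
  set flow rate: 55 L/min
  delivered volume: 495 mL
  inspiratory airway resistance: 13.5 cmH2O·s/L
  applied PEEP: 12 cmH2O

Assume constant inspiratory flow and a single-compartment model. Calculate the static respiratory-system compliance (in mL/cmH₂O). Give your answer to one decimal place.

49.9

Flow: 55 L/min ÷ 60 = 0.9167 L/s.
Equation of motion (constant flow): PIP = Vt/C + R·V̇ + PEEP.
Vt/C = PIP − R·V̇ − PEEP = 34.3 − 13.5×0.9167 − 12 = 34.3 − 12.375 − 12 = 9.925 cmH2O.
C = Vt / 9.925 = 495 / 9.925 = 49.874 mL/cmH2O.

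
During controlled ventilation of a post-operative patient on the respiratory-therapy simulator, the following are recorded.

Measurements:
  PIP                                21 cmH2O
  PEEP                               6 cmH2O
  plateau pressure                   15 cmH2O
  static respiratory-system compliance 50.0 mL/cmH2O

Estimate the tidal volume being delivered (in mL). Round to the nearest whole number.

Vt = Cstat × (Pplat − PEEP) = 50.0 × (15 − 6) = 50.0 × 9.0 = 450.0 mL.

450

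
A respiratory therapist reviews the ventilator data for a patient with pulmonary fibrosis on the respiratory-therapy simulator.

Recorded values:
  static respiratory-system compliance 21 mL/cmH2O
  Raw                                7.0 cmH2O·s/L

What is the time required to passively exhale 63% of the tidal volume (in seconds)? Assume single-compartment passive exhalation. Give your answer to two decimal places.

0.15

τ = R × C = 7.0 × 21 mL/cmH2O = 7.0 × 0.021 L/cmH2O = 0.147 s.
Exhaled fraction f = 1 − e^(−t/τ) → t = −τ·ln(1 − f) = −0.147·ln(0.37) = 0.1462 s.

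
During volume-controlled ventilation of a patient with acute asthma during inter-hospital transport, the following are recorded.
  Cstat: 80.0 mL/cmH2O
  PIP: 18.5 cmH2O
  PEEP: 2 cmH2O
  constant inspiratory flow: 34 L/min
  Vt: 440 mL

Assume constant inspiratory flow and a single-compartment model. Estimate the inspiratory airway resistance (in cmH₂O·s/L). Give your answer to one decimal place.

Flow: 34 L/min ÷ 60 = 0.5667 L/s.
Equation of motion (constant flow): PIP = Vt/C + R·V̇ + PEEP.
R·V̇ = PIP − Vt/C − PEEP = 18.5 − 440/80.0 − 2 = 18.5 − 5.5 − 2 = 11.0 cmH2O.
R = 11.0 / 0.5667 = 19.411 cmH2O·s/L.

19.4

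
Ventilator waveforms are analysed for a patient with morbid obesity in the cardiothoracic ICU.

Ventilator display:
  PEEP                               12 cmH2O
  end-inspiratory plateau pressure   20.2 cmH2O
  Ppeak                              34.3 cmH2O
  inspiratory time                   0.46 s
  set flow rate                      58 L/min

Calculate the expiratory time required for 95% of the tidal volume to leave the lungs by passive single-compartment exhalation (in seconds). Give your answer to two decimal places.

Flow: 58 L/min ÷ 60 = 0.9667 L/s.
Vt = flow × Ti = 0.9667 L/s × 0.46 s × 1000 mL/L = 444.68 mL.
R = (PIP − Pplat)/V̇ = (34.3 − 20.2) / 0.9667 = 14.1/0.9667 = 14.586 cmH2O·s/L.
C = Vt/(Pplat − PEEP) = 444.68 / (20.2 − 12) = 444.68/8.2 = 54.229 mL/cmH2O.
τ = R × C = 14.586 × 0.05423 L/cmH2O = 0.791 s.
t = −τ·ln(1 − 0.95) = −0.791·ln(0.05) = 2.37 s.

2.37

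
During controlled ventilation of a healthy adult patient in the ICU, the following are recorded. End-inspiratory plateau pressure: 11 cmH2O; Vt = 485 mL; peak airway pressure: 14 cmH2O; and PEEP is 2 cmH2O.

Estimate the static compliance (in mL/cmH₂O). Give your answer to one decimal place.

Cstat = Vt / (Pplat − PEEP) = 485 / (11 − 2) = 485 / 9.0 = 53.889 mL/cmH2O.

53.9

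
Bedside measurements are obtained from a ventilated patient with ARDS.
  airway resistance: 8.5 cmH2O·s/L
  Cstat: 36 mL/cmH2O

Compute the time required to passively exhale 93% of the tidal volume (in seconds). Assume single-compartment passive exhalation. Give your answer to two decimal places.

τ = R × C = 8.5 × 36 mL/cmH2O = 8.5 × 0.036 L/cmH2O = 0.306 s.
Exhaled fraction f = 1 − e^(−t/τ) → t = −τ·ln(1 − f) = −0.306·ln(0.07) = 0.8137 s.

0.81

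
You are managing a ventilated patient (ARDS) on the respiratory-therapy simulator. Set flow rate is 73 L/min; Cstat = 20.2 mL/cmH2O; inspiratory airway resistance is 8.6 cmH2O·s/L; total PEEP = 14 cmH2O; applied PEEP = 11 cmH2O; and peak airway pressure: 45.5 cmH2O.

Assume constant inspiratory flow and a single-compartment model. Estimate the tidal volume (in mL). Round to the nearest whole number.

425

Flow: 73 L/min ÷ 60 = 1.2167 L/s.
Total PEEP = 14 cmH2O (set 11 + intrinsic 3); this is the baseline alveolar pressure.
Equation of motion (constant flow): PIP = Vt/C + R·V̇ + PEEP.
Vt/C = PIP − R·V̇ − PEEP = 45.5 − 10.464 − 14 = 21.036 cmH2O.
Vt = C × 21.036 = 20.2 × 21.036 = 424.93 mL.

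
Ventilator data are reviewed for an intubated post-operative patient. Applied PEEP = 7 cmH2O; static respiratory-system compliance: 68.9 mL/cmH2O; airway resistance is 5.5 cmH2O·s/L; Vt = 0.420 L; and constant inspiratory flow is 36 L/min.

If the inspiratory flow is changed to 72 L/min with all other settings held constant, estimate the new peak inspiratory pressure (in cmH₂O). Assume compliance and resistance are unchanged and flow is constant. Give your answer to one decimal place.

Flow: 36 L/min ÷ 60 = 0.6 L/s.
New flow: 72 L/min ÷ 60 = 1.2 L/s.
PIP = Vt/C + R·V̇ + PEEP (constant-flow equation of motion).
Only the resistive term changes: ΔPIP = R × ΔV̇ = 5.5 × (1.2 − 0.6) = 5.5 × 0.6 = 3.3 cmH2O.
Original PIP = 420/68.9 + 5.5×0.6 + 7 = 16.396 cmH2O; new PIP = 16.396 + (3.3) = 19.696 cmH2O.

19.7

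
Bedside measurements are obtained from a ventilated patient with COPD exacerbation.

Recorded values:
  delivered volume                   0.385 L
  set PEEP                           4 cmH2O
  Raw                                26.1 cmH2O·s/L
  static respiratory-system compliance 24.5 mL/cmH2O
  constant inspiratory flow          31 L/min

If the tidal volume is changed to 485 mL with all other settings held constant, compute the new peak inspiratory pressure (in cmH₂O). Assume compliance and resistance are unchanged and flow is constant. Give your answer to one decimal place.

Flow: 31 L/min ÷ 60 = 0.5167 L/s.
PIP = Vt/C + R·V̇ + PEEP (constant-flow equation of motion).
Only the elastic term changes: ΔPIP = ΔVt / C = (485 − 385) / 24.5 = 4.082 cmH2O.
Original PIP = 385/24.5 + 26.1×0.5167 + 4 = 33.2 cmH2O; new PIP = 33.2 + (4.082) = 37.282 cmH2O.

37.3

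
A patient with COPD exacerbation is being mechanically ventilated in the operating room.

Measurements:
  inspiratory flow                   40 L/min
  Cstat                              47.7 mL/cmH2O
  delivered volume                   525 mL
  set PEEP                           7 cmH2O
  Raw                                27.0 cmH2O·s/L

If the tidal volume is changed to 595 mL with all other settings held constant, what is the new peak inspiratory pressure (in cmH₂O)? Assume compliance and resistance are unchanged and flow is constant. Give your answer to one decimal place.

37.5

Flow: 40 L/min ÷ 60 = 0.6667 L/s.
PIP = Vt/C + R·V̇ + PEEP (constant-flow equation of motion).
Only the elastic term changes: ΔPIP = ΔVt / C = (595 − 525) / 47.7 = 1.468 cmH2O.
Original PIP = 525/47.7 + 27.0×0.6667 + 7 = 36.007 cmH2O; new PIP = 36.007 + (1.468) = 37.475 cmH2O.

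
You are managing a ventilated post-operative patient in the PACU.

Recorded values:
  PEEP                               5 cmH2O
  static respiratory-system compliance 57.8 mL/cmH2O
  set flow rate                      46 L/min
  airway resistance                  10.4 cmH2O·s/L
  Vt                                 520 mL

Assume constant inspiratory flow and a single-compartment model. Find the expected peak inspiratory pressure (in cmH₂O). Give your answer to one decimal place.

22.0

Flow: 46 L/min ÷ 60 = 0.7667 L/s.
Equation of motion (constant flow): PIP = Vt/C + R·V̇ + PEEP.
PIP = 520/57.8 + 10.4×0.7667 + 5 = 8.997 + 7.974 + 5 = 21.971 cmH2O.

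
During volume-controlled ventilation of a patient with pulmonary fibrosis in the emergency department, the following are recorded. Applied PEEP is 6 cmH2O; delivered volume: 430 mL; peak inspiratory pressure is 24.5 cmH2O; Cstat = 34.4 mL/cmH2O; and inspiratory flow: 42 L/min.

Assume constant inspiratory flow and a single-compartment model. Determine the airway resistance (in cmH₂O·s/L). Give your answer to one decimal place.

8.6

Flow: 42 L/min ÷ 60 = 0.7 L/s.
Equation of motion (constant flow): PIP = Vt/C + R·V̇ + PEEP.
R·V̇ = PIP − Vt/C − PEEP = 24.5 − 430/34.4 − 6 = 24.5 − 12.5 − 6 = 6.0 cmH2O.
R = 6.0 / 0.7 = 8.571 cmH2O·s/L.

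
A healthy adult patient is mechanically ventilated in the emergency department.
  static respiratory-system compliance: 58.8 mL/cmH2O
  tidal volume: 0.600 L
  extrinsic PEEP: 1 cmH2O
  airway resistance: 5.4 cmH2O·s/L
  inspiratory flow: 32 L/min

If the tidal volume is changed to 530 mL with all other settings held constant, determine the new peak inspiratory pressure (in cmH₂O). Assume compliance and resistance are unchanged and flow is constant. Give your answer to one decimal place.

Flow: 32 L/min ÷ 60 = 0.5333 L/s.
PIP = Vt/C + R·V̇ + PEEP (constant-flow equation of motion).
Only the elastic term changes: ΔPIP = ΔVt / C = (530 − 600) / 58.8 = -1.19 cmH2O.
Original PIP = 600/58.8 + 5.4×0.5333 + 1 = 14.084 cmH2O; new PIP = 14.084 + (-1.19) = 12.894 cmH2O.

12.9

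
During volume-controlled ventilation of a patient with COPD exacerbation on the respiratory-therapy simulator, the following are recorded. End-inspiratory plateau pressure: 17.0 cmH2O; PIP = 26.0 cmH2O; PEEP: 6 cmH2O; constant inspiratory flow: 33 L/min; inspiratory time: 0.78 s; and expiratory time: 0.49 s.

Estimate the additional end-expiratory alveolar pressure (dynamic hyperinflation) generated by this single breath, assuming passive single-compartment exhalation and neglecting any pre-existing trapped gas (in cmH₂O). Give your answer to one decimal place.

5.1

Flow: 33 L/min ÷ 60 = 0.55 L/s.
Vt = flow × Ti = 0.55 L/s × 0.78 s × 1000 mL/L = 429.0 mL.
R = (PIP − Pplat)/V̇ = (26.0 − 17.0) / 0.55 = 9.0/0.55 = 16.364 cmH2O·s/L.
C = Vt/(Pplat − PEEP) = 429.0 / (17.0 − 6) = 429.0/11.0 = 39.0 mL/cmH2O.
τ = R × C = 16.364 × 0.039 L/cmH2O = 0.6382 s.
Fraction remaining = e^(−Te/τ) = e^(−0.49/0.6382) = 0.464; trapped volume = 429.0 × 0.464 = 199.06 mL.
Additional alveolar pressure from trapping ≈ V_trapped / C = 199.06 / 39.0 = 5.104 cmH2O.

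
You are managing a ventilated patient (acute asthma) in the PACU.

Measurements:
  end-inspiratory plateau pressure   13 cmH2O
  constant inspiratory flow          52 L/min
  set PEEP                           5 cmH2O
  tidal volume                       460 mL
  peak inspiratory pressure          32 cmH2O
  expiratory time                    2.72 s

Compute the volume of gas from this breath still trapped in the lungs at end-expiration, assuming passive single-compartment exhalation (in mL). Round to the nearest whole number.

53

Flow: 52 L/min ÷ 60 = 0.8667 L/s.
R = (PIP − Pplat)/V̇ = (32 − 13) / 0.8667 = 19.0/0.8667 = 21.922 cmH2O·s/L.
C = Vt/(Pplat − PEEP) = 460.0 / (13 − 5) = 460.0/8.0 = 57.5 mL/cmH2O.
τ = R × C = 21.922 × 0.0575 L/cmH2O = 1.261 s.
Fraction remaining = e^(−Te/τ) = e^(−2.72/1.261) = 0.1157.
Trapped volume = 460.0 × 0.1157 = 53.222 mL.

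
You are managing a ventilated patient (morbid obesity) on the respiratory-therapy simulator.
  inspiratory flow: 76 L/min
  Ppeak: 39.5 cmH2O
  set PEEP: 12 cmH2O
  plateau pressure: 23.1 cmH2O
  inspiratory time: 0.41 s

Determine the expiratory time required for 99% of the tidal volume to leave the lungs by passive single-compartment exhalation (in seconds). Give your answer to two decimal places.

Flow: 76 L/min ÷ 60 = 1.2667 L/s.
Vt = flow × Ti = 1.2667 L/s × 0.41 s × 1000 mL/L = 519.35 mL.
R = (PIP − Pplat)/V̇ = (39.5 − 23.1) / 1.2667 = 16.4/1.2667 = 12.947 cmH2O·s/L.
C = Vt/(Pplat − PEEP) = 519.35 / (23.1 − 12) = 519.35/11.1 = 46.788 mL/cmH2O.
τ = R × C = 12.947 × 0.04679 L/cmH2O = 0.6058 s.
t = −τ·ln(1 − 0.99) = −0.6058·ln(0.01) = 2.79 s.

2.79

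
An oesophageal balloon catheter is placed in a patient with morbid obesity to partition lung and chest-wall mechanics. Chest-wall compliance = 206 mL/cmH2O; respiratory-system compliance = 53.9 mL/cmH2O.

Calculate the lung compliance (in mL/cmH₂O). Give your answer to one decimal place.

1/CL = 1/Crs − 1/Ccw.
1/CL = 1/53.9 − 1/206 = 0.0137.
CL = 72.993 mL/cmH2O.

73.0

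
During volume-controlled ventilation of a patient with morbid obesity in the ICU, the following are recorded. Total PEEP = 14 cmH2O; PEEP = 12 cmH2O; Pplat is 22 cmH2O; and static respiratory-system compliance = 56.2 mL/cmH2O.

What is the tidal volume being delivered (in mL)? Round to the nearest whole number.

End-expiratory occlusion gives total PEEP = 14 cmH2O (intrinsic PEEP = 14 − 12 = 2). Use total PEEP for the elastic gradient.
Vt = Cstat × (Pplat − PEEPtotal) = 56.2 × (22 − 14) = 56.2 × 8.0 = 449.6 mL.

450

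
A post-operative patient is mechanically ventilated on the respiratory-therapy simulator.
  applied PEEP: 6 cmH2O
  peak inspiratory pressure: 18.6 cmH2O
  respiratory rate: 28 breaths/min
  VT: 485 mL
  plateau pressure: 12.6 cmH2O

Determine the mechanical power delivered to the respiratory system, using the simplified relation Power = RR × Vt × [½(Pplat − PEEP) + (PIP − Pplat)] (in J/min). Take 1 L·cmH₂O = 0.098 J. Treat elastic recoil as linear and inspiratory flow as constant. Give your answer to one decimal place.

12.4

Per-breath work = Vt × [½(Pplat−PEEP) + (PIP−Pplat)] = 0.485 × [0.5×6.6 + 6.0] = 0.485 × 9.3 = 4.511 L·cmH2O.
Power = 28 × 4.511 = 126.31 L·cmH2O/min.
× 0.098 J/(L·cmH2O) → 12.378 J/min.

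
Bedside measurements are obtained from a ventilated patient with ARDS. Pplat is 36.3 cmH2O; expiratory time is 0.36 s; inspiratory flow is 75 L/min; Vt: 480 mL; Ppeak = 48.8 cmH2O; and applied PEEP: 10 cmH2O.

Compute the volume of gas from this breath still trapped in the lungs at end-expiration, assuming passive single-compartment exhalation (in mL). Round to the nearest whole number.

67

Flow: 75 L/min ÷ 60 = 1.25 L/s.
R = (PIP − Pplat)/V̇ = (48.8 − 36.3) / 1.25 = 12.5/1.25 = 10.0 cmH2O·s/L.
C = Vt/(Pplat − PEEP) = 480.0 / (36.3 − 10) = 480.0/26.3 = 18.251 mL/cmH2O.
τ = R × C = 10.0 × 0.01825 L/cmH2O = 0.1825 s.
Fraction remaining = e^(−Te/τ) = e^(−0.36/0.1825) = 0.1391.
Trapped volume = 480.0 × 0.1391 = 66.768 mL.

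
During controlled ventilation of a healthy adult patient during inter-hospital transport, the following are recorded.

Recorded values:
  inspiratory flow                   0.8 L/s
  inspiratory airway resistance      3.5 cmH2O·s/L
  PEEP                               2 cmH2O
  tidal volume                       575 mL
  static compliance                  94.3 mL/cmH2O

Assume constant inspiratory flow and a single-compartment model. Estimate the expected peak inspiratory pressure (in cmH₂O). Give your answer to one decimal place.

Equation of motion (constant flow): PIP = Vt/C + R·V̇ + PEEP.
PIP = 575/94.3 + 3.5×0.8 + 2 = 6.098 + 2.8 + 2 = 10.898 cmH2O.

10.9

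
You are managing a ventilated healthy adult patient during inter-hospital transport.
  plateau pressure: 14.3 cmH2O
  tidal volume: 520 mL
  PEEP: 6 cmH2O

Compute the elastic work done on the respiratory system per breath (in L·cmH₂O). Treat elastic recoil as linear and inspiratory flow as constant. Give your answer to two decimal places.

2.16

Elastic work ≈ ½ × (Pplat − PEEP) × Vt = 0.5 × (14.3 − 6) × 0.520 L = 0.5 × 8.3 × 0.520 = 2.158 L·cmH2O.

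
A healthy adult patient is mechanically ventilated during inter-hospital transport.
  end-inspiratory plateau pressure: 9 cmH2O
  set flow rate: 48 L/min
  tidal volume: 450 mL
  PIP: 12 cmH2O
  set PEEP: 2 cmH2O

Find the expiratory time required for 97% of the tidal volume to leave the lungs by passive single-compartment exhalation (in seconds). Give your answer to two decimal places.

0.85

Flow: 48 L/min ÷ 60 = 0.8 L/s.
R = (PIP − Pplat)/V̇ = (12 − 9) / 0.8 = 3.0/0.8 = 3.75 cmH2O·s/L.
C = Vt/(Pplat − PEEP) = 450.0 / (9 − 2) = 450.0/7.0 = 64.286 mL/cmH2O.
τ = R × C = 3.75 × 0.06429 L/cmH2O = 0.2411 s.
t = −τ·ln(1 − 0.97) = −0.2411·ln(0.03) = 0.8454 s.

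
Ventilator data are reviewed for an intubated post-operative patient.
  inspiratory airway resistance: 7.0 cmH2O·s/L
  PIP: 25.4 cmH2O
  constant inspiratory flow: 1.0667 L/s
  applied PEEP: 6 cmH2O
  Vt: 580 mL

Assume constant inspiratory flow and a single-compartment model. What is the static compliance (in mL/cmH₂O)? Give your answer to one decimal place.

48.6

Equation of motion (constant flow): PIP = Vt/C + R·V̇ + PEEP.
Vt/C = PIP − R·V̇ − PEEP = 25.4 − 7.0×1.0667 − 6 = 25.4 − 7.467 − 6 = 11.933 cmH2O.
C = Vt / 11.933 = 580 / 11.933 = 48.605 mL/cmH2O.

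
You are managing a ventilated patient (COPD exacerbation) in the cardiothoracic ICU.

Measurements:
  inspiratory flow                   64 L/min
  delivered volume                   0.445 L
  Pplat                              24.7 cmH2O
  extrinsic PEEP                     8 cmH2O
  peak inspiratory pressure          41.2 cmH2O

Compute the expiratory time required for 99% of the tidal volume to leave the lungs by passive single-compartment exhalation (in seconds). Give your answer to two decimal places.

Flow: 64 L/min ÷ 60 = 1.0667 L/s.
R = (PIP − Pplat)/V̇ = (41.2 − 24.7) / 1.0667 = 16.5/1.0667 = 15.468 cmH2O·s/L.
C = Vt/(Pplat − PEEP) = 445.0 / (24.7 − 8) = 445.0/16.7 = 26.647 mL/cmH2O.
τ = R × C = 15.468 × 0.02665 L/cmH2O = 0.4122 s.
t = −τ·ln(1 − 0.99) = −0.4122·ln(0.01) = 1.898 s.

1.90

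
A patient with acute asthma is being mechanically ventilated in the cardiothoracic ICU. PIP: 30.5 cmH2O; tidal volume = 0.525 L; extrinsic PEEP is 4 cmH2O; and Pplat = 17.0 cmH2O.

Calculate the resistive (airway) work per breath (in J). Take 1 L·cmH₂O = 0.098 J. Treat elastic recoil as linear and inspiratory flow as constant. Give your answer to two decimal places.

With constant inspiratory flow the resistive pressure is constant at PIP − Pplat = 30.5 − 17.0 = 13.5 cmH2O, so resistive work = 13.5 × 0.525 = 7.088 L·cmH2O.
× 0.098 J/(L·cmH2O) → 0.6946 J.

0.69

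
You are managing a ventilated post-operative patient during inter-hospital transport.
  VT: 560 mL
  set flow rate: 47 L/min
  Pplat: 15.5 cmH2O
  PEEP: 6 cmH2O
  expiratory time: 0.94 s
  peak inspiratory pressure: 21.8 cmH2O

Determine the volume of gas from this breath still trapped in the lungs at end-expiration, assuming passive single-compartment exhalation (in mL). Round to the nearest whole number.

Flow: 47 L/min ÷ 60 = 0.7833 L/s.
R = (PIP − Pplat)/V̇ = (21.8 − 15.5) / 0.7833 = 6.3/0.7833 = 8.043 cmH2O·s/L.
C = Vt/(Pplat − PEEP) = 560.0 / (15.5 − 6) = 560.0/9.5 = 58.947 mL/cmH2O.
τ = R × C = 8.043 × 0.05895 L/cmH2O = 0.4741 s.
Fraction remaining = e^(−Te/τ) = e^(−0.94/0.4741) = 0.1377.
Trapped volume = 560.0 × 0.1377 = 77.112 mL.

77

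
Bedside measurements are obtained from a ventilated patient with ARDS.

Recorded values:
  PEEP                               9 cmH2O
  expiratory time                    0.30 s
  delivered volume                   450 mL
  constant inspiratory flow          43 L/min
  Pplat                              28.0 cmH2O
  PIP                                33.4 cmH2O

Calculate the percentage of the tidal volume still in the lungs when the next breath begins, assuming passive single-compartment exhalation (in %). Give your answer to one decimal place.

18.6

Flow: 43 L/min ÷ 60 = 0.7167 L/s.
R = (PIP − Pplat)/V̇ = (33.4 − 28.0) / 0.7167 = 5.4/0.7167 = 7.535 cmH2O·s/L.
C = Vt/(Pplat − PEEP) = 450.0 / (28.0 − 9) = 450.0/19.0 = 23.684 mL/cmH2O.
τ = R × C = 7.535 × 0.02368 L/cmH2O = 0.1784 s.
Fraction remaining at end-expiration = e^(−Te/τ) = e^(−0.30/0.1784) = 0.1861 → 18.61%.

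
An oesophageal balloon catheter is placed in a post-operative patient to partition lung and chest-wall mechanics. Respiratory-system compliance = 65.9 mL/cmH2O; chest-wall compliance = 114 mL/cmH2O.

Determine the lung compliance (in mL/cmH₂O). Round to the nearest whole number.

1/CL = 1/Crs − 1/Ccw.
1/CL = 1/65.9 − 1/114 = 0.006403.
CL = 156.18 mL/cmH2O.

156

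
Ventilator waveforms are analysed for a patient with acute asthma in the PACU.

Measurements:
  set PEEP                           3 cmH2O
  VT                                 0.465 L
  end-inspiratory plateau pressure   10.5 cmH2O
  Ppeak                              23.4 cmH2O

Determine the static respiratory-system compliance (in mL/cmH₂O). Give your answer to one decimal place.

62.0

Cstat = Vt / (Pplat − PEEP) = 465 / (10.5 − 3) = 465 / 7.5 = 62.0 mL/cmH2O.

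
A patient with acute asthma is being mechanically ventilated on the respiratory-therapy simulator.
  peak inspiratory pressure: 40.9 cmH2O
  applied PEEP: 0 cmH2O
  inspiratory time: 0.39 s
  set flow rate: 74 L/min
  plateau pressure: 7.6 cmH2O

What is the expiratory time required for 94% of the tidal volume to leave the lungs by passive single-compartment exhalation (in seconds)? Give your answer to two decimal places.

4.81

Flow: 74 L/min ÷ 60 = 1.2333 L/s.
Vt = flow × Ti = 1.2333 L/s × 0.39 s × 1000 mL/L = 480.99 mL.
R = (PIP − Pplat)/V̇ = (40.9 − 7.6) / 1.2333 = 33.3/1.2333 = 27.001 cmH2O·s/L.
C = Vt/(Pplat − PEEP) = 480.99 / (7.6 − 0) = 480.99/7.6 = 63.288 mL/cmH2O.
τ = R × C = 27.001 × 0.06329 L/cmH2O = 1.709 s.
t = −τ·ln(1 − 0.94) = −1.709·ln(0.06) = 4.808 s.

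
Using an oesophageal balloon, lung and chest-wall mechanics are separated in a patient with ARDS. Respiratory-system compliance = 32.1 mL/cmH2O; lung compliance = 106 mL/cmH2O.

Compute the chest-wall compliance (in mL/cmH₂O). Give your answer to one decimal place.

1/Ccw = 1/Crs − 1/CL.
1/Ccw = 1/32.1 − 1/106 = 0.02172.
Ccw = 46.041 mL/cmH2O.

46.0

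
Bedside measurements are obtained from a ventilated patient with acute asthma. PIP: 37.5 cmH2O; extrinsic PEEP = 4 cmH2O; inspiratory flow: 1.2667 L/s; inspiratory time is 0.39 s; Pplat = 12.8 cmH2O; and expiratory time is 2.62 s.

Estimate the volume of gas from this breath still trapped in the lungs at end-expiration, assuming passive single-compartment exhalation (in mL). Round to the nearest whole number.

45

Vt = flow × Ti = 1.2667 L/s × 0.39 s × 1000 mL/L = 494.01 mL.
R = (PIP − Pplat)/V̇ = (37.5 − 12.8) / 1.2667 = 24.7/1.2667 = 19.499 cmH2O·s/L.
C = Vt/(Pplat − PEEP) = 494.01 / (12.8 − 4) = 494.01/8.8 = 56.138 mL/cmH2O.
τ = R × C = 19.499 × 0.05614 L/cmH2O = 1.095 s.
Fraction remaining = e^(−Te/τ) = e^(−2.62/1.095) = 0.09138.
Trapped volume = 494.01 × 0.09138 = 45.143 mL.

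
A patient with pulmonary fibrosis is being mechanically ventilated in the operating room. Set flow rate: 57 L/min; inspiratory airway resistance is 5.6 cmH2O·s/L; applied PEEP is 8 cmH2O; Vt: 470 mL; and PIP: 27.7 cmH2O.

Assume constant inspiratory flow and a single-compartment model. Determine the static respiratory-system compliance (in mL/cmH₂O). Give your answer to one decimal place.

Flow: 57 L/min ÷ 60 = 0.95 L/s.
Equation of motion (constant flow): PIP = Vt/C + R·V̇ + PEEP.
Vt/C = PIP − R·V̇ − PEEP = 27.7 − 5.6×0.95 − 8 = 27.7 − 5.32 − 8 = 14.38 cmH2O.
C = Vt / 14.38 = 470 / 14.38 = 32.684 mL/cmH2O.

32.7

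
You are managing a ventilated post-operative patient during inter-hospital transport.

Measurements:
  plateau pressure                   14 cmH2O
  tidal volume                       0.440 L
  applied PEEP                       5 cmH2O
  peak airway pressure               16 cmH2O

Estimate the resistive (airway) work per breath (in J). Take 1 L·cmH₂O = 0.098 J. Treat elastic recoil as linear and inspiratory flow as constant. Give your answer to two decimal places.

0.09

With constant inspiratory flow the resistive pressure is constant at PIP − Pplat = 16 − 14 = 2.0 cmH2O, so resistive work = 2.0 × 0.440 = 0.88 L·cmH2O.
× 0.098 J/(L·cmH2O) → 0.08624 J.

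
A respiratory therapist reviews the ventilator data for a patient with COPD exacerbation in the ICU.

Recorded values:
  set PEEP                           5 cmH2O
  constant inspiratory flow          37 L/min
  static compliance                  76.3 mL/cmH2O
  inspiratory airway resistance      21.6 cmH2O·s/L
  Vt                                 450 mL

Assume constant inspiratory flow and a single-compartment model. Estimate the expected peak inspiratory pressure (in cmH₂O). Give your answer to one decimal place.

Flow: 37 L/min ÷ 60 = 0.6167 L/s.
Equation of motion (constant flow): PIP = Vt/C + R·V̇ + PEEP.
PIP = 450/76.3 + 21.6×0.6167 + 5 = 5.898 + 13.321 + 5 = 24.219 cmH2O.

24.2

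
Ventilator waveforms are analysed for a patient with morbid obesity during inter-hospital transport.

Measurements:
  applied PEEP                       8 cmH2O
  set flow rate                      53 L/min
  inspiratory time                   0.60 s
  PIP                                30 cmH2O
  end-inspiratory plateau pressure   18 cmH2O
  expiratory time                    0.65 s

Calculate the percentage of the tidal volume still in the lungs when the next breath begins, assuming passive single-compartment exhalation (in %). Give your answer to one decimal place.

Flow: 53 L/min ÷ 60 = 0.8833 L/s.
Vt = flow × Ti = 0.8833 L/s × 0.60 s × 1000 mL/L = 529.98 mL.
R = (PIP − Pplat)/V̇ = (30 − 18) / 0.8833 = 12.0/0.8833 = 13.585 cmH2O·s/L.
C = Vt/(Pplat − PEEP) = 529.98 / (18 − 8) = 529.98/10.0 = 52.998 mL/cmH2O.
τ = R × C = 13.585 × 0.053 L/cmH2O = 0.72 s.
Fraction remaining at end-expiration = e^(−Te/τ) = e^(−0.65/0.72) = 0.4054 → 40.54%.

40.5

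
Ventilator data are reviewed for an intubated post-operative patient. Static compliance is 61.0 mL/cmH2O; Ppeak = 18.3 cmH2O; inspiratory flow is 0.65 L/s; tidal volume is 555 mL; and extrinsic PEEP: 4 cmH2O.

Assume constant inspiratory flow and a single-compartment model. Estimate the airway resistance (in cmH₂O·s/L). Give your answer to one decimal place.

Equation of motion (constant flow): PIP = Vt/C + R·V̇ + PEEP.
R·V̇ = PIP − Vt/C − PEEP = 18.3 − 555/61.0 − 4 = 18.3 − 9.098 − 4 = 5.202 cmH2O.
R = 5.202 / 0.65 = 8.003 cmH2O·s/L.

8.0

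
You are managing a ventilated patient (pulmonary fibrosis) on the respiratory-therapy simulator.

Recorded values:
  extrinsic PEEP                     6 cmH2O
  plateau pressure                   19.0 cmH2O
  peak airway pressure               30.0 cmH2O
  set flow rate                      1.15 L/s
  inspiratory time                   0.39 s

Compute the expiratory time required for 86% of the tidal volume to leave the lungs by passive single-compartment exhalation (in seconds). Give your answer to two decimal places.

Vt = flow × Ti = 1.15 L/s × 0.39 s × 1000 mL/L = 448.5 mL.
R = (PIP − Pplat)/V̇ = (30.0 − 19.0) / 1.15 = 11.0/1.15 = 9.565 cmH2O·s/L.
C = Vt/(Pplat − PEEP) = 448.5 / (19.0 − 6) = 448.5/13.0 = 34.5 mL/cmH2O.
τ = R × C = 9.565 × 0.0345 L/cmH2O = 0.33 s.
t = −τ·ln(1 − 0.86) = −0.33·ln(0.14) = 0.6488 s.

0.65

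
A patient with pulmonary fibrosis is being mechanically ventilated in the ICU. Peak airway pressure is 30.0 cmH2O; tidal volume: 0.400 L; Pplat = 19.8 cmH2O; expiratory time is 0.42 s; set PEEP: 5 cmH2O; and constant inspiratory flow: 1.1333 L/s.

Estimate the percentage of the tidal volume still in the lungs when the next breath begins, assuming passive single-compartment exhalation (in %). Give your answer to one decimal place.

R = (PIP − Pplat)/V̇ = (30.0 − 19.8) / 1.1333 = 10.2/1.1333 = 9.0 cmH2O·s/L.
C = Vt/(Pplat − PEEP) = 400.0 / (19.8 − 5) = 400.0/14.8 = 27.027 mL/cmH2O.
τ = R × C = 9.0 × 0.02703 L/cmH2O = 0.2433 s.
Fraction remaining at end-expiration = e^(−Te/τ) = e^(−0.42/0.2433) = 0.1779 → 17.79%.

17.8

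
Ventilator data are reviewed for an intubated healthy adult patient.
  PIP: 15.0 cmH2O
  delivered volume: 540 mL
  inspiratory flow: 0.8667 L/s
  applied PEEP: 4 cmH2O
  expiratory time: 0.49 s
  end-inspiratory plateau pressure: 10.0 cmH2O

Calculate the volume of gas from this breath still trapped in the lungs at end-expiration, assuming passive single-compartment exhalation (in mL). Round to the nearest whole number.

R = (PIP − Pplat)/V̇ = (15.0 − 10.0) / 0.8667 = 5.0/0.8667 = 5.769 cmH2O·s/L.
C = Vt/(Pplat − PEEP) = 540.0 / (10.0 − 4) = 540.0/6.0 = 90.0 mL/cmH2O.
τ = R × C = 5.769 × 0.09 L/cmH2O = 0.5192 s.
Fraction remaining = e^(−Te/τ) = e^(−0.49/0.5192) = 0.3892.
Trapped volume = 540.0 × 0.3892 = 210.17 mL.

210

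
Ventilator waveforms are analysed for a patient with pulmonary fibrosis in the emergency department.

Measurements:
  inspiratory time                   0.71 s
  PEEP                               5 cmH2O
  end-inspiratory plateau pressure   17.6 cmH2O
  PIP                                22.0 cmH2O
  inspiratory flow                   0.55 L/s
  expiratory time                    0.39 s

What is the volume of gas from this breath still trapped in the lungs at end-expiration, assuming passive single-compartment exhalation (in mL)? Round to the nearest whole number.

81

Vt = flow × Ti = 0.55 L/s × 0.71 s × 1000 mL/L = 390.5 mL.
R = (PIP − Pplat)/V̇ = (22.0 − 17.6) / 0.55 = 4.4/0.55 = 8.0 cmH2O·s/L.
C = Vt/(Pplat − PEEP) = 390.5 / (17.6 − 5) = 390.5/12.6 = 30.992 mL/cmH2O.
τ = R × C = 8.0 × 0.03099 L/cmH2O = 0.2479 s.
Fraction remaining = e^(−Te/τ) = e^(−0.39/0.2479) = 0.2074.
Trapped volume = 390.5 × 0.2074 = 80.99 mL.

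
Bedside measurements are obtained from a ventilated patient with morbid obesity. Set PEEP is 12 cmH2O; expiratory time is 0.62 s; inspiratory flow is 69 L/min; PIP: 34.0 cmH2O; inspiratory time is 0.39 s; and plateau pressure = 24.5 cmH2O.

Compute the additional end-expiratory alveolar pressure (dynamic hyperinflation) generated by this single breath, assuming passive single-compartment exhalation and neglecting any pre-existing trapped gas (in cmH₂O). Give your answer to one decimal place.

Flow: 69 L/min ÷ 60 = 1.15 L/s.
Vt = flow × Ti = 1.15 L/s × 0.39 s × 1000 mL/L = 448.5 mL.
R = (PIP − Pplat)/V̇ = (34.0 − 24.5) / 1.15 = 9.5/1.15 = 8.261 cmH2O·s/L.
C = Vt/(Pplat − PEEP) = 448.5 / (24.5 − 12) = 448.5/12.5 = 35.88 mL/cmH2O.
τ = R × C = 8.261 × 0.03588 L/cmH2O = 0.2964 s.
Fraction remaining = e^(−Te/τ) = e^(−0.62/0.2964) = 0.1235; trapped volume = 448.5 × 0.1235 = 55.39 mL.
Additional alveolar pressure from trapping ≈ V_trapped / C = 55.39 / 35.88 = 1.544 cmH2O.

1.5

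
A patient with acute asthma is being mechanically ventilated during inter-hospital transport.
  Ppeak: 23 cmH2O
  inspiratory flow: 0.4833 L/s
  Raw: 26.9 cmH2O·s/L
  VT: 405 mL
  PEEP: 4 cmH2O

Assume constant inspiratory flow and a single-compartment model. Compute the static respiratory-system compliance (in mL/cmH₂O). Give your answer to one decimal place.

Equation of motion (constant flow): PIP = Vt/C + R·V̇ + PEEP.
Vt/C = PIP − R·V̇ − PEEP = 23 − 26.9×0.4833 − 4 = 23 − 13.001 − 4 = 5.999 cmH2O.
C = Vt / 5.999 = 405 / 5.999 = 67.511 mL/cmH2O.

67.5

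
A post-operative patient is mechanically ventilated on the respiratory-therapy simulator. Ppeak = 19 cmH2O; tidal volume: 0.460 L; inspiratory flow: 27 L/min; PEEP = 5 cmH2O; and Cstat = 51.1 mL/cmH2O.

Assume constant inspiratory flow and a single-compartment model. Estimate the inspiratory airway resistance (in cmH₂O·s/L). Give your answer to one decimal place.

11.1

Flow: 27 L/min ÷ 60 = 0.45 L/s.
Equation of motion (constant flow): PIP = Vt/C + R·V̇ + PEEP.
R·V̇ = PIP − Vt/C − PEEP = 19 − 460/51.1 − 5 = 19 − 9.002 − 5 = 4.998 cmH2O.
R = 4.998 / 0.45 = 11.107 cmH2O·s/L.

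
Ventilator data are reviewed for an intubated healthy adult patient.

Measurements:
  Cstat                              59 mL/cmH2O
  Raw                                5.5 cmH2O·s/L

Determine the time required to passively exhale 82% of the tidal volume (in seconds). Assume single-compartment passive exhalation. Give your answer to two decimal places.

0.56

τ = R × C = 5.5 × 59 mL/cmH2O = 5.5 × 0.059 L/cmH2O = 0.3245 s.
Exhaled fraction f = 1 − e^(−t/τ) → t = −τ·ln(1 − f) = −0.3245·ln(0.18) = 0.5565 s.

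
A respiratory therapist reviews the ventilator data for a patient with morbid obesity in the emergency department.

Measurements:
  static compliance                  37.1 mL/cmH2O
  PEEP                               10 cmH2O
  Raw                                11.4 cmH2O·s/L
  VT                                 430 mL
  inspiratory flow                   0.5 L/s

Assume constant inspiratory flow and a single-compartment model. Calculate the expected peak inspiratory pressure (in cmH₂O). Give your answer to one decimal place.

Equation of motion (constant flow): PIP = Vt/C + R·V̇ + PEEP.
PIP = 430/37.1 + 11.4×0.5 + 10 = 11.59 + 5.7 + 10 = 27.29 cmH2O.

27.3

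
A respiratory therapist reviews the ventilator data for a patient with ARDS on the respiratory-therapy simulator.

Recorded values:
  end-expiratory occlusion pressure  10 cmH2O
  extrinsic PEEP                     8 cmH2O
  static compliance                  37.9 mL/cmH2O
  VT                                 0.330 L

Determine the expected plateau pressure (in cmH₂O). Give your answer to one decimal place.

18.7

End-expiratory occlusion gives total PEEP = 10 cmH2O (intrinsic PEEP = 10 − 8 = 2). Use total PEEP for the elastic gradient.
Pplat = PEEPtotal + Vt / Cstat = 10 + 330 / 37.9 = 10 + 8.707 = 18.707 cmH2O.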